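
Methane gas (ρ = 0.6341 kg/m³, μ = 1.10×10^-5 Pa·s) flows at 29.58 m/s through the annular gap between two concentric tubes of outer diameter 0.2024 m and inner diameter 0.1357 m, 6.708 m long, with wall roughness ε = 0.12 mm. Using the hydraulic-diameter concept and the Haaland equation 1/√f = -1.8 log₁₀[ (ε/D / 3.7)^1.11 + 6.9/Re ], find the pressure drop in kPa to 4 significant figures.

Hydraulic diameter D_h = 4A/P = D_o - D_i = 0.2024 - 0.1357 = 0.0667 m.
Re = ρVD_h/μ = 0.6341·29.58·0.0667/1.1e-05 = 1.137e+05.
ε/D_h = 0.00012/0.0667 = 0.0018; Haaland gives 1/√f = -1.8 log₁₀[0.00021+6.07e-05] = 6.421, so f = 0.02425.
ΔP = f(L/D_h)(ρV²/2) = 0.02425·6.708/0.0667·277.4 = 676.6 Pa.
ΔP = 0.6766 kPa.

ΔP ≈ 0.6766 kPa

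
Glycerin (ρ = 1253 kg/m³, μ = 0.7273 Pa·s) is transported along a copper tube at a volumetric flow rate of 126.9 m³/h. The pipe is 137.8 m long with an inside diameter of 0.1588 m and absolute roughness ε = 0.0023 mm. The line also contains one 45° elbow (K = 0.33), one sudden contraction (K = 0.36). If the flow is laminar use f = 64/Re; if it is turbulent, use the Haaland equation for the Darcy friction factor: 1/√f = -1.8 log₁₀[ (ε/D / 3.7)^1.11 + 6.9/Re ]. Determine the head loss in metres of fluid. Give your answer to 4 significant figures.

Q = 126.9 m³/h = 126.9/3600 = 0.03525 m³/s.
Cross-sectional area A = πD²/4 = π(0.1588)²/4 = 0.01981 m²; mean velocity V = Q/A = 0.03525/0.01981 = 1.78 m/s.
Reynolds number Re = ρVD/μ = 1253 · 1.78 · 0.1588 / 0.727 = 486.9.
Re < 2300 → laminar flow, so f = 64/Re = 64/486.9 = 0.1314 (the turbulent correlation is not needed).
Total minor-loss coefficient ΣK = 1·0.33 + 1·0.36 = 0.69.
ΔP = [f·L/D + ΣK]·(ρV²/2) = [0.1314·137.8/0.1588 + 0.69]·(1253·1.78²/2) = [114.1 + 0.69]·1985 = 2.277e+05 Pa.
Head loss h_f = ΔP/(ρg) = 2.277e+05/(1253·9.81) = 18.53 m.

h_f ≈ 18.53 m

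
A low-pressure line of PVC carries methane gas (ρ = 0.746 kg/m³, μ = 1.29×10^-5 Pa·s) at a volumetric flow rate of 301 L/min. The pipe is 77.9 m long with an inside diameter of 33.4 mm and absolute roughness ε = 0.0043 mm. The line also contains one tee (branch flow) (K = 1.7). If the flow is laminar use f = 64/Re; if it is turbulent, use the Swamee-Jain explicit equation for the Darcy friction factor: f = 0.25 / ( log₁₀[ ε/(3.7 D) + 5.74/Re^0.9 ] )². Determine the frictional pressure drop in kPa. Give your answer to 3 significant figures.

ΔP ≈ 0.887 kPa

Q = 301 L/min = 301/60000 = 0.005017 m³/s.
Cross-sectional area A = πD²/4 = π(0.0334)²/4 = 0.0008762 m²; mean velocity V = Q/A = 0.005017/0.0008762 = 5.726 m/s.
Reynolds number Re = ρVD/μ = 0.746 · 5.726 · 0.0334 / 1.29e-05 = 1.106e+04.
Re > 4000 → turbulent. Relative roughness ε/D = 4.3e-06/0.0334 = 0.000129. Swamee-Jain: f = 0.25/(log₁₀[0.000129/3.7 + 5.74/1.106e+04^0.9])² = 0.25/(log₁₀[3.48e-05 + 0.00132])² = 0.25/(-2.869)² = 0.03037.
Total minor-loss coefficient ΣK = 1·1.7 = 1.7.
ΔP = [f·L/D + ΣK]·(ρV²/2) = [0.03037·77.9/0.0334 + 1.7]·(0.746·5.726²/2) = [70.83 + 1.7]·12.23 = 887 Pa.
ΔP = 887 Pa = 0.887 kPa.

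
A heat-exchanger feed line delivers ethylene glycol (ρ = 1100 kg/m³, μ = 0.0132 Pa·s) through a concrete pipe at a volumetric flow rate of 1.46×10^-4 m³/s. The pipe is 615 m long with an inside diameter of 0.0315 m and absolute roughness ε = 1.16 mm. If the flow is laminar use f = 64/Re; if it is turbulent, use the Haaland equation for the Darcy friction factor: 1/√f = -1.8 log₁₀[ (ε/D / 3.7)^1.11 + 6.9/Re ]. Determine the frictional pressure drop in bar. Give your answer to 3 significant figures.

ΔP ≈ 0.490 bar

Cross-sectional area A = πD²/4 = π(0.0315)²/4 = 0.0007793 m²; mean velocity V = Q/A = 0.000146/0.0007793 = 0.1873 m/s.
Reynolds number Re = ρVD/μ = 1100 · 0.1873 · 0.0315 / 0.0132 = 491.8.
Re < 2300 → laminar flow, so f = 64/Re = 64/491.8 = 0.1301 (the turbulent correlation is not needed).
Darcy-Weisbach: ΔP = f(L/D)(ρV²/2) = 0.1301·(615/0.0315)·(1100·0.1873²/2) = 0.1301·1.952e+04·19.3 = 4.905e+04 Pa.
ΔP = 4.905e+04 Pa = 0.490 bar.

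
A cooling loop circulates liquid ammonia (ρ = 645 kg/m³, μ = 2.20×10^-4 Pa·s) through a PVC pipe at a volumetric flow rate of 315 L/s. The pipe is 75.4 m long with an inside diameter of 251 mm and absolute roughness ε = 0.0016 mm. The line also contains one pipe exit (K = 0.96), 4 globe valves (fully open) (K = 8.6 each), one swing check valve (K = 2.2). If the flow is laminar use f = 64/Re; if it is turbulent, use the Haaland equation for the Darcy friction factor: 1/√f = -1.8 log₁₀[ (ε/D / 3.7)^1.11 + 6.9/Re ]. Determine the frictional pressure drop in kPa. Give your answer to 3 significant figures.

Q = 315 L/s = 315/1000 = 0.315 m³/s.
Cross-sectional area A = πD²/4 = π(0.251)²/4 = 0.04948 m²; mean velocity V = Q/A = 0.315/0.04948 = 6.366 m/s.
Reynolds number Re = ρVD/μ = 645 · 6.366 · 0.251 / 0.00022 = 4.685e+06.
Re > 4000 → turbulent. Relative roughness ε/D = 1.6e-06/0.251 = 6.37e-06. Haaland: 1/√f = -1.8 log₁₀[(6.37e-06/3.7)^1.11 + 6.9/4.685e+06] = -1.8 log₁₀[4e-07 + 1.47e-06] = 10.31, so f = 0.009409.
Total minor-loss coefficient ΣK = 1·0.96 + 4·8.6 + 1·2.2 = 37.6.
ΔP = [f·L/D + ΣK]·(ρV²/2) = [0.009409·75.4/0.251 + 37.6]·(645·6.366²/2) = [2.826 + 37.6]·1.307e+04 = 5.279e+05 Pa.
ΔP = 5.279e+05 Pa = 528 kPa.

ΔP ≈ 528 kPa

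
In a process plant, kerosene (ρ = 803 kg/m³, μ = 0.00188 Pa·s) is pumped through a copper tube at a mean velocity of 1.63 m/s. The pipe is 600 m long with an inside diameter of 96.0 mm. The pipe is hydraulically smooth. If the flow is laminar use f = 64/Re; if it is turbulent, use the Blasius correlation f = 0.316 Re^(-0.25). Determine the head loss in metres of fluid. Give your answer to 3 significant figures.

h_f ≈ 16.6 m

Reynolds number Re = ρVD/μ = 803 · 1.63 · 0.096 / 0.00188 = 6.684e+04.
Re > 4000 → turbulent. Smooth-pipe (Blasius): f = 0.316 Re^(-0.25) = 0.316/(6.684e+04)^0.25 = 0.01965.
Darcy-Weisbach: ΔP = f(L/D)(ρV²/2) = 0.01965·(600/0.096)·(803·1.63²/2) = 0.01965·6250·1067 = 1.31e+05 Pa.
Head loss h_f = ΔP/(ρg) = 1.31e+05/(803·9.81) = 16.6 m.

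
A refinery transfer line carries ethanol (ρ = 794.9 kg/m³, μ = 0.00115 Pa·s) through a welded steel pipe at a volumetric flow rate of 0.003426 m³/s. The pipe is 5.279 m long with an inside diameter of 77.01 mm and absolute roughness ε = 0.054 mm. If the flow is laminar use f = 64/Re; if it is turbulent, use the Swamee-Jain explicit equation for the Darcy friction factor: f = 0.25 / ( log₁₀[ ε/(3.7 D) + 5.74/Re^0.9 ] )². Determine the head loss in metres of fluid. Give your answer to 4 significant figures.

h_f ≈ 0.04576 m

Cross-sectional area A = πD²/4 = π(0.07701)²/4 = 0.004658 m²; mean velocity V = Q/A = 0.003426/0.004658 = 0.7355 m/s.
Reynolds number Re = ρVD/μ = 794.9 · 0.7355 · 0.07701 / 0.00115 = 3.915e+04.
Re > 4000 → turbulent. Relative roughness ε/D = 5.4e-05/0.07701 = 0.000701. Swamee-Jain: f = 0.25/(log₁₀[0.000701/3.7 + 5.74/3.915e+04^0.9])² = 0.25/(log₁₀[0.00019 + 0.000422])² = 0.25/(-3.214)² = 0.02421.
Darcy-Weisbach: ΔP = f(L/D)(ρV²/2) = 0.02421·(5.279/0.07701)·(794.9·0.7355²/2) = 0.02421·68.55·215 = 356.8 Pa.
Head loss h_f = ΔP/(ρg) = 356.8/(794.9·9.81) = 0.04576 m.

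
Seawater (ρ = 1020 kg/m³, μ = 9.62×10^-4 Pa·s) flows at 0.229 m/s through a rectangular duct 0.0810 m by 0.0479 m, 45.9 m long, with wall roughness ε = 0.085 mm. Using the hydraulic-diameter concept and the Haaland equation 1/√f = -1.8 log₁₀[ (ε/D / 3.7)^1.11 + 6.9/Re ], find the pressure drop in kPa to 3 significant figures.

Hydraulic diameter D_h = 4A/P = 4·(0.081·0.0479)/(2·(0.081+0.0479)) = 0.01552/0.2578 = 0.0602 m.
Re = ρVD_h/μ = 1020·0.229·0.0602/0.000962 = 1.462e+04.
ε/D_h = 8.5e-05/0.0602 = 0.00141; Haaland gives 1/√f = -1.8 log₁₀[0.000161+0.000472] = 5.758, so f = 0.03016.
ΔP = f(L/D_h)(ρV²/2) = 0.03016·45.9/0.0602·26.74 = 615.1 Pa.
ΔP = 0.615 kPa.

ΔP ≈ 0.615 kPa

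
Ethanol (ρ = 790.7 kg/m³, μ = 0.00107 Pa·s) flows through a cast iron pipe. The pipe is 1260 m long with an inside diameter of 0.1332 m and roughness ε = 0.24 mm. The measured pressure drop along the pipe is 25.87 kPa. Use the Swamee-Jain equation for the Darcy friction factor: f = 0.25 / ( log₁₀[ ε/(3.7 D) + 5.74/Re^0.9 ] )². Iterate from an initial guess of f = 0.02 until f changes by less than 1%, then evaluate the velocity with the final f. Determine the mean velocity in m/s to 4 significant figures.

Rearranging Darcy-Weisbach: V = √(2·ΔP·D/(f·L·ρ)). With ε/D = 0.00024/0.1332 = 0.0018, iterate starting from f = 0.02:
  f = 0.02 → V = √(2·2.587e+04·0.1332/(0.02·1260·790.7)) = 0.5881 m/s; Re = ρVD/μ = 5.789e+04; f → 0.02592
  f = 0.02592 → V = 0.5166 m/s; Re = 5.085e+04; f → 0.02625
  f = 0.02625 → V = 0.5133 m/s; Re = 5.053e+04; f → 0.02627
Converged (Δf/f < 1%). With the final f = 0.02627: V = √(2·2.587e+04·0.1332/(0.02627·1260·790.7)) = 0.5131 m/s.

V ≈ 0.5131 m/s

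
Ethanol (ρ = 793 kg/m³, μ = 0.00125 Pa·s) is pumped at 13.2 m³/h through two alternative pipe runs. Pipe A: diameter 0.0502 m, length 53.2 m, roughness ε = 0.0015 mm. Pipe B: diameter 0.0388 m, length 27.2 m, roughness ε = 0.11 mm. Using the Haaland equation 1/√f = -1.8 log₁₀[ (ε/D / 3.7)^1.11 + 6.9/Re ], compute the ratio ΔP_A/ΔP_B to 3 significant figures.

Pipe A: V = Q/A = 0.003667/0.001979 = 1.853 m/s; Re = 5.9e+04; ε/D = 2.99e-05; Haaland → f = 0.02005; ΔP_A = f(L/D)(ρV²/2) = 2.891e+04 Pa.
Pipe B: V = Q/A = 0.003667/0.001182 = 3.101 m/s; Re = 7.633e+04; ε/D = 0.00284; Haaland → f = 0.02737; ΔP_B = f(L/D)(ρV²/2) = 7.316e+04 Pa.
ΔP_A/ΔP_B = 2.891e+04/7.316e+04 = 0.395.

ΔP_A/ΔP_B ≈ 0.395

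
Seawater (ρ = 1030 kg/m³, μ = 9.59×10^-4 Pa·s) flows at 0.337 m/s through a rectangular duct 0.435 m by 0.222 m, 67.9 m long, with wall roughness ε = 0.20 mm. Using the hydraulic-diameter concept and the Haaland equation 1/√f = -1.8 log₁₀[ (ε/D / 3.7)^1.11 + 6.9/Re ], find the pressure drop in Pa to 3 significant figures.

Hydraulic diameter D_h = 4A/P = 4·(0.435·0.222)/(2·(0.435+0.222)) = 0.3863/1.314 = 0.294 m.
Re = ρVD_h/μ = 1030·0.337·0.294/0.000959 = 1.064e+05.
ε/D_h = 0.0002/0.294 = 0.00068; Haaland gives 1/√f = -1.8 log₁₀[7.14e-05+6.48e-05] = 6.958, so f = 0.02065.
ΔP = f(L/D_h)(ρV²/2) = 0.02065·67.9/0.294·58.49 = 279 Pa.

ΔP ≈ 279 Pa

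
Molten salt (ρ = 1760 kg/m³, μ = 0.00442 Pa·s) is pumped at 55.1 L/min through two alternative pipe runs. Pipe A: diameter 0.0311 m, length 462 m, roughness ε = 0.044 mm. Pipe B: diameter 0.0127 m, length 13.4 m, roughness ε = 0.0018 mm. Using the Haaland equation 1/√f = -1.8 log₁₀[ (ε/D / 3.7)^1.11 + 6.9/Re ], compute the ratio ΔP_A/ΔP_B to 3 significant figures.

ΔP_A/ΔP_B ≈ 0.521

Pipe A: V = Q/A = 0.0009183/0.0007596 = 1.209 m/s; Re = 1.497e+04; ε/D = 0.00141; Haaland → f = 0.03002; ΔP_A = f(L/D)(ρV²/2) = 5.736e+05 Pa.
Pipe B: V = Q/A = 0.0009183/0.0001267 = 7.249 m/s; Re = 3.666e+04; ε/D = 0.000142; Haaland → f = 0.02258; ΔP_B = f(L/D)(ρV²/2) = 1.102e+06 Pa.
ΔP_A/ΔP_B = 5.736e+05/1.102e+06 = 0.521.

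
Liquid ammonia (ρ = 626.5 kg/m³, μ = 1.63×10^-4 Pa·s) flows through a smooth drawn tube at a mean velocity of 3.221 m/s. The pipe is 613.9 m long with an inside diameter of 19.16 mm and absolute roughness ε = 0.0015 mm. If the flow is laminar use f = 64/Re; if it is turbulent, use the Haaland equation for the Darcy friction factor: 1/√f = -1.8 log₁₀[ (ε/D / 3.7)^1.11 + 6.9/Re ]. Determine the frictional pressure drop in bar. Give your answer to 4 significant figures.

ΔP ≈ 16.24 bar

Reynolds number Re = ρVD/μ = 626.5 · 3.221 · 0.01916 / 0.000163 = 2.372e+05.
Re > 4000 → turbulent. Relative roughness ε/D = 1.5e-06/0.01916 = 7.83e-05. Haaland: 1/√f = -1.8 log₁₀[(7.83e-05/3.7)^1.11 + 6.9/2.372e+05] = -1.8 log₁₀[6.48e-06 + 2.91e-05] = 8.008, so f = 0.01559.
Darcy-Weisbach: ΔP = f(L/D)(ρV²/2) = 0.01559·(613.9/0.01916)·(626.5·3.221²/2) = 0.01559·3.204e+04·3250 = 1.624e+06 Pa.
ΔP = 1.624e+06 Pa = 16.24 bar.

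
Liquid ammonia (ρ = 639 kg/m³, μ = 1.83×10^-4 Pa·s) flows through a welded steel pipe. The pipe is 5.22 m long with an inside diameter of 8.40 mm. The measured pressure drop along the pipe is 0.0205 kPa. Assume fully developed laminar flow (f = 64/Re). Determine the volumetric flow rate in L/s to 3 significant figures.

For laminar flow, f = 64/Re with Re = ρVD/μ, so Darcy-Weisbach reduces to ΔP = 32μLV/D². Solving for V: V = ΔP·D²/(32μL) = 20.5·(0.0084)²/(32·0.000183·5.22) = 0.04732 m/s.
Check: Re = ρVD/μ = 639·0.04732·0.0084/0.000183 = 1388 < 2300, so the laminar assumption holds.
Q = V·A = 0.04732·(π/4·0.0084²) = 2.622e-06 m³/s = 0.00262 L/s.

Q ≈ 0.00262 L/s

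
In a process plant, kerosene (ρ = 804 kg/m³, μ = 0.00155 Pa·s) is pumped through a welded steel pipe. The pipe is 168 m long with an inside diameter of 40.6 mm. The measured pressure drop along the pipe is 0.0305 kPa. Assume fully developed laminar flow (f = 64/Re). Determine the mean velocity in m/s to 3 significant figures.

For laminar flow, f = 64/Re with Re = ρVD/μ, so Darcy-Weisbach reduces to ΔP = 32μLV/D². Solving for V: V = ΔP·D²/(32μL) = 30.5·(0.0406)²/(32·0.00155·168) = 0.006033 m/s.
Check: Re = ρVD/μ = 804·0.006033·0.0406/0.00155 = 127.1 < 2300, so the laminar assumption holds.

V ≈ 0.00603 m/s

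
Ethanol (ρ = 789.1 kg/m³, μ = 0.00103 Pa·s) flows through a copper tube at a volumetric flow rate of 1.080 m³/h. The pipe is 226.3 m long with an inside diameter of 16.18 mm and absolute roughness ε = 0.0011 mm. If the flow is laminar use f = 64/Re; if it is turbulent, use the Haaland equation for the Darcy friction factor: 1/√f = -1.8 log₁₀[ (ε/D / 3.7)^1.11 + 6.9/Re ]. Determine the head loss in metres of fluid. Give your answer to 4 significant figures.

Q = 1.080 m³/h = 1.080/3600 = 0.0003 m³/s.
Cross-sectional area A = πD²/4 = π(0.01618)²/4 = 0.0002056 m²; mean velocity V = Q/A = 0.0003/0.0002056 = 1.459 m/s.
Reynolds number Re = ρVD/μ = 789.1 · 1.459 · 0.01618 / 0.00103 = 1.809e+04.
Re > 4000 → turbulent. Relative roughness ε/D = 1.1e-06/0.01618 = 6.8e-05. Haaland: 1/√f = -1.8 log₁₀[(6.8e-05/3.7)^1.11 + 6.9/1.809e+04] = -1.8 log₁₀[5.54e-06 + 0.000382] = 6.142, so f = 0.02651.
Darcy-Weisbach: ΔP = f(L/D)(ρV²/2) = 0.02651·(226.3/0.01618)·(789.1·1.459²/2) = 0.02651·1.399e+04·839.9 = 3.114e+05 Pa.
Head loss h_f = ΔP/(ρg) = 3.114e+05/(789.1·9.81) = 40.23 m.

h_f ≈ 40.23 m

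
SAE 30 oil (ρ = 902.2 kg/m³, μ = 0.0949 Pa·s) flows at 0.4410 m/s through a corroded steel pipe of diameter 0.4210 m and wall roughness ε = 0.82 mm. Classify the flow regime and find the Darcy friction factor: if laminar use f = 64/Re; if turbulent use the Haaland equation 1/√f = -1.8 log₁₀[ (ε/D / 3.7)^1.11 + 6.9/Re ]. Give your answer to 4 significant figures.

Re = ρVD/μ = 902.2·0.441·0.421/0.0949 = 1765.
Re < 2300 → laminar, so f = 64/Re = 0.03626 (roughness is irrelevant in laminar flow).

f ≈ 0.03626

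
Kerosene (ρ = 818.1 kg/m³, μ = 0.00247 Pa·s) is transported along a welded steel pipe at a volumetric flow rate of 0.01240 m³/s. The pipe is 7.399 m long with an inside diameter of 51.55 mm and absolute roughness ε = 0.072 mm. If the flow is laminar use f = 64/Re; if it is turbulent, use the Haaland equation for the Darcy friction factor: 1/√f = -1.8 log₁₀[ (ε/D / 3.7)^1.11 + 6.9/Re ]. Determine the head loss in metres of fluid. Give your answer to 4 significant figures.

Cross-sectional area A = πD²/4 = π(0.05155)²/4 = 0.002087 m²; mean velocity V = Q/A = 0.0124/0.002087 = 5.941 m/s.
Reynolds number Re = ρVD/μ = 818.1 · 5.941 · 0.05155 / 0.00247 = 1.014e+05.
Re > 4000 → turbulent. Relative roughness ε/D = 7.2e-05/0.05155 = 0.0014. Haaland: 1/√f = -1.8 log₁₀[(0.0014/3.7)^1.11 + 6.9/1.014e+05] = -1.8 log₁₀[0.000159 + 6.8e-05] = 6.56, so f = 0.02323.
Darcy-Weisbach: ΔP = f(L/D)(ρV²/2) = 0.02323·(7.399/0.05155)·(818.1·5.941²/2) = 0.02323·143.5·1.444e+04 = 4.815e+04 Pa.
Head loss h_f = ΔP/(ρg) = 4.815e+04/(818.1·9.81) = 6.000 m.

h_f ≈ 6.000 m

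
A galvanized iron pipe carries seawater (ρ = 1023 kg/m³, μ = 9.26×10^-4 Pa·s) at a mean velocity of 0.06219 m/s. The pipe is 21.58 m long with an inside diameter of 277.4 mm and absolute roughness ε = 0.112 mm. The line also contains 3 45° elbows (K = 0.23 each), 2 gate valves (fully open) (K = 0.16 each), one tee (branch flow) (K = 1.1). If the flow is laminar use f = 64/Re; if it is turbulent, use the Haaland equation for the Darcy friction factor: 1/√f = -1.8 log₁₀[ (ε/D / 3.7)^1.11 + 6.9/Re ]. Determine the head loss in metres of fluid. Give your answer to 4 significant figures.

Reynolds number Re = ρVD/μ = 1023 · 0.06219 · 0.2774 / 0.000926 = 1.906e+04.
Re > 4000 → turbulent. Relative roughness ε/D = 0.000112/0.2774 = 0.000404. Haaland: 1/√f = -1.8 log₁₀[(0.000404/3.7)^1.11 + 6.9/1.906e+04] = -1.8 log₁₀[4e-05 + 0.000362] = 6.112, so f = 0.02677.
Total minor-loss coefficient ΣK = 3·0.23 + 2·0.16 + 1·1.1 = 2.11.
ΔP = [f·L/D + ΣK]·(ρV²/2) = [0.02677·21.58/0.2774 + 2.11]·(1023·0.06219²/2) = [2.082 + 2.11]·1.978 = 8.293 Pa.
Head loss h_f = ΔP/(ρg) = 8.293/(1023·9.81) = 8.264×10^-4 m.

h_f ≈ 8.264×10^-4 m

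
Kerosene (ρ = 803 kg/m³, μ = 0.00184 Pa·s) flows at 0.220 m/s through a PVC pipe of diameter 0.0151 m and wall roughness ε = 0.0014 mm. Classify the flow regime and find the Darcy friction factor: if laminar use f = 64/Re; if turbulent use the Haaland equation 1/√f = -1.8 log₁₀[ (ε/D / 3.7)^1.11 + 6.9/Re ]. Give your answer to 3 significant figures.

f ≈ 0.0441

Re = ρVD/μ = 803·0.22·0.0151/0.00184 = 1450.
Re < 2300 → laminar, so f = 64/Re = 0.04415 (roughness is irrelevant in laminar flow).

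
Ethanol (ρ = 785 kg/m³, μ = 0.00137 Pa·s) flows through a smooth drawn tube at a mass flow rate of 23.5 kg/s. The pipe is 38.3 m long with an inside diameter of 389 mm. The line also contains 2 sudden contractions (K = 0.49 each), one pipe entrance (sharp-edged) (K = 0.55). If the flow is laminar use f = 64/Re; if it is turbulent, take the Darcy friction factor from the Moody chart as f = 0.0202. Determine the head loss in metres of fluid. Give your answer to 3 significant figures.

h_f ≈ 0.0114 m

A = πD²/4 = π(0.389)²/4 = 0.1188 m²; mean velocity V = ṁ/(ρA) = 23.5/(785 · 0.1188) = 0.2519 m/s.
Reynolds number Re = ρVD/μ = 785 · 0.2519 · 0.389 / 0.00137 = 5.614e+04.
Re > 4000 → turbulent; use the Moody-chart value f = 0.0202.
Total minor-loss coefficient ΣK = 2·0.49 + 1·0.55 = 1.53.
ΔP = [f·L/D + ΣK]·(ρV²/2) = [0.0202·38.3/0.389 + 1.53]·(785·0.2519²/2) = [1.989 + 1.53]·24.9 = 87.63 Pa.
Head loss h_f = ΔP/(ρg) = 87.63/(785·9.81) = 0.0114 m.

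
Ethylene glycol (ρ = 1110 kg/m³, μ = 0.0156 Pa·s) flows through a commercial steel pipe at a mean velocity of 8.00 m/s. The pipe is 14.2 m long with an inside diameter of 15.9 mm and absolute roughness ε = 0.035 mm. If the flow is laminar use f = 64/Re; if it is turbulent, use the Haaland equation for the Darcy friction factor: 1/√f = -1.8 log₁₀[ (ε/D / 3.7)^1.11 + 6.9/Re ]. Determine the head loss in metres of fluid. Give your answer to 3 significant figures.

h_f ≈ 101 m

Reynolds number Re = ρVD/μ = 1110 · 8 · 0.0159 / 0.0156 = 9051.
Re > 4000 → turbulent. Relative roughness ε/D = 3.5e-05/0.0159 = 0.0022. Haaland: 1/√f = -1.8 log₁₀[(0.0022/3.7)^1.11 + 6.9/9051] = -1.8 log₁₀[0.000263 + 0.000762] = 5.381, so f = 0.03454.
Darcy-Weisbach: ΔP = f(L/D)(ρV²/2) = 0.03454·(14.2/0.0159)·(1110·8²/2) = 0.03454·893.1·3.552e+04 = 1.096e+06 Pa.
Head loss h_f = ΔP/(ρg) = 1.096e+06/(1110·9.81) = 101 m.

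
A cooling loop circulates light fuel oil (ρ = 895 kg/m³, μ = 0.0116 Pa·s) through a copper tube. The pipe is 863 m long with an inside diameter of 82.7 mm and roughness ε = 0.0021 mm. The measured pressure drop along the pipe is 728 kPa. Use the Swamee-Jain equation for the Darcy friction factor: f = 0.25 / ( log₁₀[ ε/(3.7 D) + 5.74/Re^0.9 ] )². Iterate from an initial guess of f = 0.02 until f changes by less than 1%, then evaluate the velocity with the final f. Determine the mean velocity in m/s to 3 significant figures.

Rearranging Darcy-Weisbach: V = √(2·ΔP·D/(f·L·ρ)). With ε/D = 2.1e-06/0.0827 = 2.54e-05, iterate starting from f = 0.02:
  f = 0.02 → V = √(2·7.28e+05·0.0827/(0.02·863·895)) = 2.792 m/s; Re = ρVD/μ = 1.781e+04; f → 0.02664
  f = 0.02664 → V = 2.419 m/s; Re = 1.544e+04; f → 0.02764
  f = 0.02764 → V = 2.375 m/s; Re = 1.515e+04; f → 0.02777
Converged (Δf/f < 1%). With the final f = 0.02777: V = √(2·7.28e+05·0.0827/(0.02777·863·895)) = 2.369 m/s.

V ≈ 2.37 m/s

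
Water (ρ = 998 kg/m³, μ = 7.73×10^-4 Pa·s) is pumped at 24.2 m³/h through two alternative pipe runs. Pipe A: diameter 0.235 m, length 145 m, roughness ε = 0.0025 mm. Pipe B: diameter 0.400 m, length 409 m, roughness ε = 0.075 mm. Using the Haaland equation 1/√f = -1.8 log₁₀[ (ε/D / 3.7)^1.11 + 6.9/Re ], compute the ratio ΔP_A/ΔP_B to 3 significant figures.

ΔP_A/ΔP_B ≈ 4.41

Pipe A: V = Q/A = 0.006722/0.04337 = 0.155 m/s; Re = 4.702e+04; ε/D = 1.06e-05; Haaland → f = 0.02103; ΔP_A = f(L/D)(ρV²/2) = 155.5 Pa.
Pipe B: V = Q/A = 0.006722/0.1257 = 0.05349 m/s; Re = 2.763e+04; ε/D = 0.000187; Haaland → f = 0.02417; ΔP_B = f(L/D)(ρV²/2) = 35.28 Pa.
ΔP_A/ΔP_B = 155.5/35.28 = 4.41.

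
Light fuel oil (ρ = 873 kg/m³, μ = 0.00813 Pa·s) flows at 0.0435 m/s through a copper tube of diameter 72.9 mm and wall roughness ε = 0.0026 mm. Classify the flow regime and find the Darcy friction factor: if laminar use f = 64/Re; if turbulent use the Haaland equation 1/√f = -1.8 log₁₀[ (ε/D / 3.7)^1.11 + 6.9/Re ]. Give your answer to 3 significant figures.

Re = ρVD/μ = 873·0.0435·0.0729/0.00813 = 340.5.
Re < 2300 → laminar, so f = 64/Re = 0.1879 (roughness is irrelevant in laminar flow).

f ≈ 0.188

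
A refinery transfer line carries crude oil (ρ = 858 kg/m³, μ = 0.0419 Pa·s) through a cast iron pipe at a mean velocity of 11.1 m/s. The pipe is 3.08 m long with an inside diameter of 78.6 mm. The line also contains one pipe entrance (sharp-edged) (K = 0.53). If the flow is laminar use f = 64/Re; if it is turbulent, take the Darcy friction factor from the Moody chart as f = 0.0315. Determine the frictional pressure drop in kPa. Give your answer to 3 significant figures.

Reynolds number Re = ρVD/μ = 858 · 11.1 · 0.0786 / 0.0419 = 1.787e+04.
Re > 4000 → turbulent; use the Moody-chart value f = 0.0315.
Total minor-loss coefficient ΣK = 1·0.53 = 0.53.
ΔP = [f·L/D + ΣK]·(ρV²/2) = [0.0315·3.08/0.0786 + 0.53]·(858·11.1²/2) = [1.234 + 0.53]·5.286e+04 = 9.326e+04 Pa.
ΔP = 9.326e+04 Pa = 93.3 kPa.

ΔP ≈ 93.3 kPa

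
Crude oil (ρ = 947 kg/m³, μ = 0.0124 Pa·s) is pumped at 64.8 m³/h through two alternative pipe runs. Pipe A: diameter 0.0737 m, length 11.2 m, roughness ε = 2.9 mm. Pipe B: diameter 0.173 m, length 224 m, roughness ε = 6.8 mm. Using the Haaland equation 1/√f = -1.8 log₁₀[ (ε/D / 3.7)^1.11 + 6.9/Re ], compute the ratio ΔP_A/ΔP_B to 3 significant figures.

ΔP_A/ΔP_B ≈ 3.48

Pipe A: V = Q/A = 0.018/0.004266 = 4.219 m/s; Re = 2.375e+04; ε/D = 0.0393; Haaland → f = 0.06547; ΔP_A = f(L/D)(ρV²/2) = 8.387e+04 Pa.
Pipe B: V = Q/A = 0.018/0.02351 = 0.7658 m/s; Re = 1.012e+04; ε/D = 0.0393; Haaland → f = 0.06695; ΔP_B = f(L/D)(ρV²/2) = 2.407e+04 Pa.
ΔP_A/ΔP_B = 8.387e+04/2.407e+04 = 3.48.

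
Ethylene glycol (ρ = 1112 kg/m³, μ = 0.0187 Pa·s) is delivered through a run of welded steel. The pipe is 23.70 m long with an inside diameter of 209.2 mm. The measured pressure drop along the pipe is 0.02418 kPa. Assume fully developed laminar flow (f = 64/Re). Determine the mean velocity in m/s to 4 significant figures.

For laminar flow, f = 64/Re with Re = ρVD/μ, so Darcy-Weisbach reduces to ΔP = 32μLV/D². Solving for V: V = ΔP·D²/(32μL) = 24.18·(0.2092)²/(32·0.0187·23.7) = 0.07462 m/s.
Check: Re = ρVD/μ = 1112·0.07462·0.2092/0.0187 = 928.2 < 2300, so the laminar assumption holds.

V ≈ 0.07462 m/s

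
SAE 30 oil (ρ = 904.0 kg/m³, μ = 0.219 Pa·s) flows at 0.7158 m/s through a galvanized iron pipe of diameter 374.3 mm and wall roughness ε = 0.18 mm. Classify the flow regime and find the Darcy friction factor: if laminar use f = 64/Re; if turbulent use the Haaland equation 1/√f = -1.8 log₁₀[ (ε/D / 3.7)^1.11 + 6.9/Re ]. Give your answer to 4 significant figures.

f ≈ 0.05787

Re = ρVD/μ = 904·0.7158·0.3743/0.219 = 1106.
Re < 2300 → laminar, so f = 64/Re = 0.05787 (roughness is irrelevant in laminar flow).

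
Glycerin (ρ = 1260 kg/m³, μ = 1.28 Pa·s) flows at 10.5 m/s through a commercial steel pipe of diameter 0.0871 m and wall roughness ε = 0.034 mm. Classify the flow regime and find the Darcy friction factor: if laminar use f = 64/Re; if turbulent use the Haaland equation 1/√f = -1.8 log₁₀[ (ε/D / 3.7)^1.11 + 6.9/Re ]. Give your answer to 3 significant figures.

f ≈ 0.0711

Re = ρVD/μ = 1260·10.5·0.0871/1.28 = 900.3.
Re < 2300 → laminar, so f = 64/Re = 0.07109 (roughness is irrelevant in laminar flow).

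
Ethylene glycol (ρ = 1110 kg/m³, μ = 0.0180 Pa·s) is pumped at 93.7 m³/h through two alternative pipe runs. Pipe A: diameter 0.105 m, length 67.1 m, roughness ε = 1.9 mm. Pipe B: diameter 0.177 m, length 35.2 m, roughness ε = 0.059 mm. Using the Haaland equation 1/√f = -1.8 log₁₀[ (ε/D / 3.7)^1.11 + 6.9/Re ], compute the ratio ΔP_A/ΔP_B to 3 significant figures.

ΔP_A/ΔP_B ≈ 42.1

Pipe A: V = Q/A = 0.02603/0.008659 = 3.006 m/s; Re = 1.946e+04; ε/D = 0.0181; Haaland → f = 0.04892; ΔP_A = f(L/D)(ρV²/2) = 1.568e+05 Pa.
Pipe B: V = Q/A = 0.02603/0.02461 = 1.058 m/s; Re = 1.155e+04; ε/D = 0.000333; Haaland → f = 0.03013; ΔP_B = f(L/D)(ρV²/2) = 3721 Pa.
ΔP_A/ΔP_B = 1.568e+05/3721 = 42.1.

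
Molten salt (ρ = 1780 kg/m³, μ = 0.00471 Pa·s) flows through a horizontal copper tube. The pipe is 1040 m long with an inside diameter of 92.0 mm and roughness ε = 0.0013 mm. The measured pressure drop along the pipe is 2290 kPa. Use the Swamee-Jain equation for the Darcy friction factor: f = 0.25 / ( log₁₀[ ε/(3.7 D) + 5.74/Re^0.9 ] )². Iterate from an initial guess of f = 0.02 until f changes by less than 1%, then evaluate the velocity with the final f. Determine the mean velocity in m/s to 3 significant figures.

Rearranging Darcy-Weisbach: V = √(2·ΔP·D/(f·L·ρ)). With ε/D = 1.3e-06/0.092 = 1.41e-05, iterate starting from f = 0.02:
  f = 0.02 → V = √(2·2.29e+06·0.092/(0.02·1040·1780)) = 3.374 m/s; Re = ρVD/μ = 1.173e+05; f → 0.01738
  f = 0.01738 → V = 3.619 m/s; Re = 1.258e+05; f → 0.01713
  f = 0.01713 → V = 3.645 m/s; Re = 1.267e+05; f → 0.01711
Converged (Δf/f < 1%). With the final f = 0.01711: V = √(2·2.29e+06·0.092/(0.01711·1040·1780)) = 3.647 m/s.

V ≈ 3.65 m/s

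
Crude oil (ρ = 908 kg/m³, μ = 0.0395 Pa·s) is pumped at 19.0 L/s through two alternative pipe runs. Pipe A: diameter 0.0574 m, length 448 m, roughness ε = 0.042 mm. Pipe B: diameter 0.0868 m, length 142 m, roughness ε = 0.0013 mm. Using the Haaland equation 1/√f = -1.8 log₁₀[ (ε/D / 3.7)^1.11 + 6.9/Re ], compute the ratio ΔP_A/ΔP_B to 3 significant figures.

Pipe A: V = Q/A = 0.019/0.002588 = 7.342 m/s; Re = 9688; ε/D = 0.000732; Haaland → f = 0.03206; ΔP_A = f(L/D)(ρV²/2) = 6.125e+06 Pa.
Pipe B: V = Q/A = 0.019/0.005917 = 3.211 m/s; Re = 6407; ε/D = 1.5e-05; Haaland → f = 0.03505; ΔP_B = f(L/D)(ρV²/2) = 2.684e+05 Pa.
ΔP_A/ΔP_B = 6.125e+06/2.684e+05 = 22.8.

ΔP_A/ΔP_B ≈ 22.8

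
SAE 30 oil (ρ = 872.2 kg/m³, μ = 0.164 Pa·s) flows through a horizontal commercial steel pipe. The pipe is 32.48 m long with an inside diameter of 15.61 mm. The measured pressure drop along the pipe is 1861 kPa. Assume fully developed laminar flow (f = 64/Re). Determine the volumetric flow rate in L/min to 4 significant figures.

For laminar flow, f = 64/Re with Re = ρVD/μ, so Darcy-Weisbach reduces to ΔP = 32μLV/D². Solving for V: V = ΔP·D²/(32μL) = 1.861e+06·(0.01561)²/(32·0.164·32.48) = 2.66 m/s.
Check: Re = ρVD/μ = 872.2·2.66·0.01561/0.164 = 220.9 < 2300, so the laminar assumption holds.
Q = V·A = 2.66·(π/4·0.01561²) = 0.0005091 m³/s = 30.55 L/min.

Q ≈ 30.55 L/min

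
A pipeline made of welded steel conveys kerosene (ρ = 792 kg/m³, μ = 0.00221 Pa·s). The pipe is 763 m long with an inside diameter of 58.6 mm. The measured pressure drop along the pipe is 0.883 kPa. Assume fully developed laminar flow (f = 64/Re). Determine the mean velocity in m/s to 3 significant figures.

For laminar flow, f = 64/Re with Re = ρVD/μ, so Darcy-Weisbach reduces to ΔP = 32μLV/D². Solving for V: V = ΔP·D²/(32μL) = 883·(0.0586)²/(32·0.00221·763) = 0.05619 m/s.
Check: Re = ρVD/μ = 792·0.05619·0.0586/0.00221 = 1180 < 2300, so the laminar assumption holds.

V ≈ 0.0562 m/s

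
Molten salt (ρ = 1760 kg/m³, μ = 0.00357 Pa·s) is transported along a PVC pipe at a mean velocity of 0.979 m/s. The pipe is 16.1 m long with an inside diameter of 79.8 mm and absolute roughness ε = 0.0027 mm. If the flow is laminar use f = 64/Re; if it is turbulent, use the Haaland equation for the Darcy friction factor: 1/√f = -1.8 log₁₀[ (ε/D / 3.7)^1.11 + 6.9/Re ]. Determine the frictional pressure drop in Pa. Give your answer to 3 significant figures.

ΔP ≈ 3750 Pa

Reynolds number Re = ρVD/μ = 1760 · 0.979 · 0.0798 / 0.00357 = 3.852e+04.
Re > 4000 → turbulent. Relative roughness ε/D = 2.7e-06/0.0798 = 3.38e-05. Haaland: 1/√f = -1.8 log₁₀[(3.38e-05/3.7)^1.11 + 6.9/3.852e+04] = -1.8 log₁₀[2.55e-06 + 0.000179] = 6.733, so f = 0.02206.
Darcy-Weisbach: ΔP = f(L/D)(ρV²/2) = 0.02206·(16.1/0.0798)·(1760·0.979²/2) = 0.02206·201.8·843.4 = 3753 Pa.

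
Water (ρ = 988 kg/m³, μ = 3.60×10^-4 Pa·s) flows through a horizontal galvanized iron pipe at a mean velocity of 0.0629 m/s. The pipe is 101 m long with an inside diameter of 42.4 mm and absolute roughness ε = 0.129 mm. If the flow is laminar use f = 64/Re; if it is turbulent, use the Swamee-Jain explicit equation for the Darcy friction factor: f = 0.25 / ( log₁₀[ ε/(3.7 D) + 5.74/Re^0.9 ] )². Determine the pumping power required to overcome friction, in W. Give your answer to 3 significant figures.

P ≈ 0.0157 W

Reynolds number Re = ρVD/μ = 988 · 0.0629 · 0.0424 / 0.00036 = 7319.
Re > 4000 → turbulent. Relative roughness ε/D = 0.000129/0.0424 = 0.00304. Swamee-Jain: f = 0.25/(log₁₀[0.00304/3.7 + 5.74/7319^0.9])² = 0.25/(log₁₀[0.000822 + 0.00191])² = 0.25/(-2.564)² = 0.03804.
Darcy-Weisbach: ΔP = f(L/D)(ρV²/2) = 0.03804·(101/0.0424)·(988·0.0629²/2) = 0.03804·2382·1.954 = 177.1 Pa.
Q = V·A = 0.0629·0.001412 = 8.881e-05 m³/s.
Pumping power P = QΔP = 8.881e-05·177.1 = 0.01573 W = 0.0157 W.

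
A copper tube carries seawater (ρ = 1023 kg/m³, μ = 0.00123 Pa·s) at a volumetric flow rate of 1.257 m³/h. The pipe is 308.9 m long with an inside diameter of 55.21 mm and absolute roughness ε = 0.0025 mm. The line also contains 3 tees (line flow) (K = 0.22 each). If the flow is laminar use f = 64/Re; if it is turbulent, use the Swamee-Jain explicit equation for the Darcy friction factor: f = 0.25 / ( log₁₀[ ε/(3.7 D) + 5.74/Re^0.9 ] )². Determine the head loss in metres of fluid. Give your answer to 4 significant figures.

h_f ≈ 0.2116 m

Q = 1.257 m³/h = 1.257/3600 = 0.0003492 m³/s.
Cross-sectional area A = πD²/4 = π(0.05521)²/4 = 0.002394 m²; mean velocity V = Q/A = 0.0003492/0.002394 = 0.1459 m/s.
Reynolds number Re = ρVD/μ = 1023 · 0.1459 · 0.05521 / 0.00123 = 6697.
Re > 4000 → turbulent. Relative roughness ε/D = 2.5e-06/0.05521 = 4.53e-05. Swamee-Jain: f = 0.25/(log₁₀[4.53e-05/3.7 + 5.74/6697^0.9])² = 0.25/(log₁₀[1.22e-05 + 0.00207])² = 0.25/(-2.682)² = 0.03476.
Total minor-loss coefficient ΣK = 3·0.22 = 0.66.
ΔP = [f·L/D + ΣK]·(ρV²/2) = [0.03476·308.9/0.05521 + 0.66]·(1023·0.1459²/2) = [194.5 + 0.66]·10.88 = 2123 Pa.
Head loss h_f = ΔP/(ρg) = 2123/(1023·9.81) = 0.2116 m.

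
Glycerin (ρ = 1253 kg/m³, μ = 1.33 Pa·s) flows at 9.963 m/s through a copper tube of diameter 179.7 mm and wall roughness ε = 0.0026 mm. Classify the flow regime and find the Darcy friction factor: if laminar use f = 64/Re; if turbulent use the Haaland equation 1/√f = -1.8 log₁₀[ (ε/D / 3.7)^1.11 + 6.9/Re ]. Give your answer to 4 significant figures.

f ≈ 0.03794

Re = ρVD/μ = 1253·9.963·0.1797/1.33 = 1687.
Re < 2300 → laminar, so f = 64/Re = 0.03794 (roughness is irrelevant in laminar flow).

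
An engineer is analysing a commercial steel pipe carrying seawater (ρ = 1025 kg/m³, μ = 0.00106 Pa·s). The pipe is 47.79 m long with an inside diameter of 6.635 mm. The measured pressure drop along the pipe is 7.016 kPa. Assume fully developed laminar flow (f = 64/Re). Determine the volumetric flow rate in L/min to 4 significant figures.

For laminar flow, f = 64/Re with Re = ρVD/μ, so Darcy-Weisbach reduces to ΔP = 32μLV/D². Solving for V: V = ΔP·D²/(32μL) = 7016·(0.006635)²/(32·0.00106·47.79) = 0.1905 m/s.
Check: Re = ρVD/μ = 1025·0.1905·0.006635/0.00106 = 1222 < 2300, so the laminar assumption holds.
Q = V·A = 0.1905·(π/4·0.006635²) = 6.588e-06 m³/s = 0.3953 L/min.

Q ≈ 0.3953 L/min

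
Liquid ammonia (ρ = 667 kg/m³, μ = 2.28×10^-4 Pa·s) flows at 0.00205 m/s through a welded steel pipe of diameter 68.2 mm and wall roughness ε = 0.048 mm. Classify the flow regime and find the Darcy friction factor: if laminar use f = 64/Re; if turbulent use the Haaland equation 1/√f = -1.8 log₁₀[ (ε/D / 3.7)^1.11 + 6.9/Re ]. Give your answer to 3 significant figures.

Re = ρVD/μ = 667·0.00205·0.0682/0.000228 = 409.
Re < 2300 → laminar, so f = 64/Re = 0.1565 (roughness is irrelevant in laminar flow).

f ≈ 0.156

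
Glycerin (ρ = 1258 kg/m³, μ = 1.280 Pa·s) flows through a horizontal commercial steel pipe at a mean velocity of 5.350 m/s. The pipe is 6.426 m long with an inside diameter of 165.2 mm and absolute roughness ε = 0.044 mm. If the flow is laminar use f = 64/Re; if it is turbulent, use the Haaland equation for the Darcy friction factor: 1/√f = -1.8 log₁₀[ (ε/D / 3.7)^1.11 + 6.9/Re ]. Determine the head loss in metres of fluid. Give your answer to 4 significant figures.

h_f ≈ 4.181 m

Reynolds number Re = ρVD/μ = 1258 · 5.35 · 0.1652 / 1.28 = 868.6.
Re < 2300 → laminar flow, so f = 64/Re = 64/868.6 = 0.07368 (the turbulent correlation is not needed).
Darcy-Weisbach: ΔP = f(L/D)(ρV²/2) = 0.07368·(6.426/0.1652)·(1258·5.35²/2) = 0.07368·38.9·1.8e+04 = 5.16e+04 Pa.
Head loss h_f = ΔP/(ρg) = 5.16e+04/(1258·9.81) = 4.181 m.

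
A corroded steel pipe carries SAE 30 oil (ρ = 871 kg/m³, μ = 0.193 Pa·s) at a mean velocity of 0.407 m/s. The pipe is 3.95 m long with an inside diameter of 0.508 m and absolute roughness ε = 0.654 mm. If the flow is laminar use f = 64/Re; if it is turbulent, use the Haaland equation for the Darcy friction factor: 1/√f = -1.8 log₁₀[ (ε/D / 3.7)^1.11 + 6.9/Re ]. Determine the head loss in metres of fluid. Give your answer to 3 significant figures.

Reynolds number Re = ρVD/μ = 871 · 0.407 · 0.508 / 0.193 = 933.1.
Re < 2300 → laminar flow, so f = 64/Re = 64/933.1 = 0.06859 (the turbulent correlation is not needed).
Darcy-Weisbach: ΔP = f(L/D)(ρV²/2) = 0.06859·(3.95/0.508)·(871·0.407²/2) = 0.06859·7.776·72.14 = 38.47 Pa.
Head loss h_f = ΔP/(ρg) = 38.47/(871·9.81) = 0.00450 m.

h_f ≈ 0.00450 m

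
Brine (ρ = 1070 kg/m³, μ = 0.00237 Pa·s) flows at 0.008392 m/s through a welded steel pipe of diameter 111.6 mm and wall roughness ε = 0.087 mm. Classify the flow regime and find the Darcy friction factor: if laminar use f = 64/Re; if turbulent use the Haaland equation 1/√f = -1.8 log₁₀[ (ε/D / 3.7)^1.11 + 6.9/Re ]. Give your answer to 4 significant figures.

Re = ρVD/μ = 1070·0.008392·0.1116/0.00237 = 422.8.
Re < 2300 → laminar, so f = 64/Re = 0.1514 (roughness is irrelevant in laminar flow).

f ≈ 0.1514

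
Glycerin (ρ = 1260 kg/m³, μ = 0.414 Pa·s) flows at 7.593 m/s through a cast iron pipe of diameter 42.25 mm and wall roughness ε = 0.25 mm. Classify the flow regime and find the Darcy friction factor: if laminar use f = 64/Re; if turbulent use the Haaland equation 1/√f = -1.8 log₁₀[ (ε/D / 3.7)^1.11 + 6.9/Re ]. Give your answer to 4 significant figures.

f ≈ 0.06555

Re = ρVD/μ = 1260·7.593·0.04225/0.414 = 976.4.
Re < 2300 → laminar, so f = 64/Re = 0.06555 (roughness is irrelevant in laminar flow).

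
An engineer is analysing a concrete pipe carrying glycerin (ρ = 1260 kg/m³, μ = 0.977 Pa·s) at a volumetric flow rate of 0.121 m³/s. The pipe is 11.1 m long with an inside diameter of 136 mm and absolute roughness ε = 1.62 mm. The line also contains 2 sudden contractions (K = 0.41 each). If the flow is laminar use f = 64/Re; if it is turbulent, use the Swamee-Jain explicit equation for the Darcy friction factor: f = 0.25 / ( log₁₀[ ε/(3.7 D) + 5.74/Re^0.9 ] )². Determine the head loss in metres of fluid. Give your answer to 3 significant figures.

Cross-sectional area A = πD²/4 = π(0.136)²/4 = 0.01453 m²; mean velocity V = Q/A = 0.121/0.01453 = 8.329 m/s.
Reynolds number Re = ρVD/μ = 1260 · 8.329 · 0.136 / 0.977 = 1461.
Re < 2300 → laminar flow, so f = 64/Re = 64/1461 = 0.04381 (the turbulent correlation is not needed).
Total minor-loss coefficient ΣK = 2·0.41 = 0.82.
ΔP = [f·L/D + ΣK]·(ρV²/2) = [0.04381·11.1/0.136 + 0.82]·(1260·8.329²/2) = [3.575 + 0.82]·4.371e+04 = 1.921e+05 Pa.
Head loss h_f = ΔP/(ρg) = 1.921e+05/(1260·9.81) = 15.5 m.

h_f ≈ 15.5 m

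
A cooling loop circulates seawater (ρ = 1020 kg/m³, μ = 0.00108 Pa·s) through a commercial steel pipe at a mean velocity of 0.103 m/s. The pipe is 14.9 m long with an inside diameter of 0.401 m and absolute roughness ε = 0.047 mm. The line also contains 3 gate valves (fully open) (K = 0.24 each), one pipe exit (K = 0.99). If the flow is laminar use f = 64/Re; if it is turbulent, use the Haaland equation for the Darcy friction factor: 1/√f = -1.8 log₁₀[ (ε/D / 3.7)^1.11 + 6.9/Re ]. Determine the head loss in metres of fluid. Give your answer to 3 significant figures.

h_f ≈ 0.00137 m

Reynolds number Re = ρVD/μ = 1020 · 0.103 · 0.401 / 0.00108 = 3.901e+04.
Re > 4000 → turbulent. Relative roughness ε/D = 4.7e-05/0.401 = 0.000117. Haaland: 1/√f = -1.8 log₁₀[(0.000117/3.7)^1.11 + 6.9/3.901e+04] = -1.8 log₁₀[1.01e-05 + 0.000177] = 6.711, so f = 0.02221.
Total minor-loss coefficient ΣK = 3·0.24 + 1·0.99 = 1.71.
ΔP = [f·L/D + ΣK]·(ρV²/2) = [0.02221·14.9/0.401 + 1.71]·(1020·0.103²/2) = [0.8251 + 1.71]·5.411 = 13.72 Pa.
Head loss h_f = ΔP/(ρg) = 13.72/(1020·9.81) = 0.00137 m.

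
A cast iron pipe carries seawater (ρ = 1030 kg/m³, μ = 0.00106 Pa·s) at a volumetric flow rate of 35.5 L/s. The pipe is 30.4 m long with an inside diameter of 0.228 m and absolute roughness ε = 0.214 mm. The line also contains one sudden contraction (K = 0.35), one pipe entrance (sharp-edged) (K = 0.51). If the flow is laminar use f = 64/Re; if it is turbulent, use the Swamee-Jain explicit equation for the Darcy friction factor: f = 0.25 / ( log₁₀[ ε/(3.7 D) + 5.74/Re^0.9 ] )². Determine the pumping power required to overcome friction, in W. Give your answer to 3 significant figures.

P ≈ 50.6 W

Q = 35.5 L/s = 35.5/1000 = 0.0355 m³/s.
Cross-sectional area A = πD²/4 = π(0.228)²/4 = 0.04083 m²; mean velocity V = Q/A = 0.0355/0.04083 = 0.8695 m/s.
Reynolds number Re = ρVD/μ = 1030 · 0.8695 · 0.228 / 0.00106 = 1.926e+05.
Re > 4000 → turbulent. Relative roughness ε/D = 0.000214/0.228 = 0.000939. Swamee-Jain: f = 0.25/(log₁₀[0.000939/3.7 + 5.74/1.926e+05^0.9])² = 0.25/(log₁₀[0.000254 + 0.000101])² = 0.25/(-3.451)² = 0.021.
Total minor-loss coefficient ΣK = 1·0.35 + 1·0.51 = 0.86.
ΔP = [f·L/D + ΣK]·(ρV²/2) = [0.021·30.4/0.228 + 0.86]·(1030·0.8695²/2) = [2.799 + 0.86]·389.4 = 1425 Pa.
Pumping power P = QΔP = 0.0355·1425 = 50.58 W = 50.6 W.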